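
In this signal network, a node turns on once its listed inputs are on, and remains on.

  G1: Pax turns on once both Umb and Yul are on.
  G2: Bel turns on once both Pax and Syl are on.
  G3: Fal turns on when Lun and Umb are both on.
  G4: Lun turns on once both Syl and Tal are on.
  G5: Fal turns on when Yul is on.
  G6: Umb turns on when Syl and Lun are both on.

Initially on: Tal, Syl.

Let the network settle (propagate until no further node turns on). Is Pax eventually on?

Pax would need Umb and Yul (G1), but Yul never turns on.

No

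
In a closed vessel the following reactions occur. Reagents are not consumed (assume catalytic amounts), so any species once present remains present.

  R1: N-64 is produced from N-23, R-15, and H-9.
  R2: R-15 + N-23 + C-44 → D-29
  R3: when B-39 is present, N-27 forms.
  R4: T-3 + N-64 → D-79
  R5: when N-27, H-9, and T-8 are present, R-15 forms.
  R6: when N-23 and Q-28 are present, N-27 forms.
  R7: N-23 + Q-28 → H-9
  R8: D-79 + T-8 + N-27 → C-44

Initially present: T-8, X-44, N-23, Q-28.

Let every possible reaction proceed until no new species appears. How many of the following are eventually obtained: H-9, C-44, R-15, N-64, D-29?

3

N-23 and Q-28 present → N-27 forms (R6).
N-23 and Q-28 present → H-9 forms (R7).
N-27, H-9, and T-8 present → R-15 forms (R5).
N-23, R-15, and H-9 present → N-64 forms (R1).
H-9: reached.
C-44 would need D-79, T-8, and N-27 (R8), but D-79 never forms.
R-15: reached.
N-64: reached.
D-29 would need R-15, N-23, and C-44 (R2), but C-44 never forms.
Reached: H-9, R-15, and N-64 — 3 of the 5.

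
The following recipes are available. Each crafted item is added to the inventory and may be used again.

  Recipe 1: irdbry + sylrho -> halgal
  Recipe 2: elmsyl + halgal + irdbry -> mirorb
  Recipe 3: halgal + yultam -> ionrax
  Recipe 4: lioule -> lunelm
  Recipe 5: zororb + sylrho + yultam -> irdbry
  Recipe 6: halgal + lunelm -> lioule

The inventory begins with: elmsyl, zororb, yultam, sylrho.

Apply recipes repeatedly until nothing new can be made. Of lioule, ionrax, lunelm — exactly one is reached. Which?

ionrax

Using Recipe 5, zororb, sylrho, and yultam make irdbry.
irdbry + sylrho -> halgal (Recipe 1).
halgal + yultam -> ionrax (Recipe 3).
lunelm would need lioule (Recipe 4), but lioule is never obtained. lioule would need halgal and lunelm (Recipe 6), but lunelm is never obtained.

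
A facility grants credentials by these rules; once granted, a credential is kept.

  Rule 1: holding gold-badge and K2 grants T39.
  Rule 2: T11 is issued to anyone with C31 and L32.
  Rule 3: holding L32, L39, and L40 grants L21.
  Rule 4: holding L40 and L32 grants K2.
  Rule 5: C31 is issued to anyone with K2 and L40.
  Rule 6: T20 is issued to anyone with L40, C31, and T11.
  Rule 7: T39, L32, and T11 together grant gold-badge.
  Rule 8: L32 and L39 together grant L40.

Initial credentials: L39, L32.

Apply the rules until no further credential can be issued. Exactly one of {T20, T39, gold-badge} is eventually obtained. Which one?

T20

Holding L32 and L39 grants L40 (Rule 8).
Holding L40 and L32 grants K2 (Rule 4).
Holding K2 and L40 grants C31 (Rule 5).
Holding C31 and L32 grants T11 (Rule 2).
Holding L40, C31, and T11 grants T20 (Rule 6).
T39 would need gold-badge and K2 (Rule 1), but gold-badge is never granted. gold-badge would need T39, L32, and T11 (Rule 7), but T39 is never granted.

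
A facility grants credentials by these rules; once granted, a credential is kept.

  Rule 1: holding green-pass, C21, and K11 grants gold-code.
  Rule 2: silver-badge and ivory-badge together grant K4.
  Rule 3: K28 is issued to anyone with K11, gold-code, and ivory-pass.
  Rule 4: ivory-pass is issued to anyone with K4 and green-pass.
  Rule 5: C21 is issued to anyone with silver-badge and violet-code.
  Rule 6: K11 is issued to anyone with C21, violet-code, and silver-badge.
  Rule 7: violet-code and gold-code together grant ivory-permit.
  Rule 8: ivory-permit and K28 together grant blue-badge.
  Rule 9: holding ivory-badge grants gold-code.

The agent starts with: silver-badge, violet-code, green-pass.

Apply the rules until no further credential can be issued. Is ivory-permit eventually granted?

Holding silver-badge and violet-code grants C21 (Rule 5).
Holding C21, violet-code, and silver-badge grants K11 (Rule 6).
Holding green-pass, C21, and K11 grants gold-code (Rule 1).
Holding violet-code and gold-code grants ivory-permit (Rule 7).

Yes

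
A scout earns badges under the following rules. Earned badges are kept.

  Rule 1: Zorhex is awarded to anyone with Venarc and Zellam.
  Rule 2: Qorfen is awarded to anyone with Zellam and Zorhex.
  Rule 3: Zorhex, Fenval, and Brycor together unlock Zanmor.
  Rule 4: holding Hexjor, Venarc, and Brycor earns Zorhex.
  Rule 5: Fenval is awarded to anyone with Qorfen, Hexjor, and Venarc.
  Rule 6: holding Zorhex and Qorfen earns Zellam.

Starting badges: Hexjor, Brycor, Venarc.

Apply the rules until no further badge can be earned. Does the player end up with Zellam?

Zellam would need Zorhex and Qorfen (Rule 6), but Qorfen is never earned.

No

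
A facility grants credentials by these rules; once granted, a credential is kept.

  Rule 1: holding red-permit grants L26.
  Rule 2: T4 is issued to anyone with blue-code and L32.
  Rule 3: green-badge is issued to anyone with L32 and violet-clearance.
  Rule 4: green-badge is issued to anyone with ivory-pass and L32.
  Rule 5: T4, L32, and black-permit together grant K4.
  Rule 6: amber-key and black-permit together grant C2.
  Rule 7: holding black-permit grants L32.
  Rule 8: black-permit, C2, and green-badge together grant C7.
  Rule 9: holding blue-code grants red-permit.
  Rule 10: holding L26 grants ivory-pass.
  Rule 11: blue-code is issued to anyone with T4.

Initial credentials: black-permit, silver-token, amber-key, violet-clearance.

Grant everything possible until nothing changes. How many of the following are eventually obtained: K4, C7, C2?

Holding black-permit grants L32 (Rule 7).
Holding amber-key and black-permit grants C2 (Rule 6).
Holding L32 and violet-clearance grants green-badge (Rule 3).
Holding black-permit, C2, and green-badge grants C7 (Rule 8).
K4 would need T4, L32, and black-permit (Rule 5), but T4 is never granted.
C7: reached.
C2: reached.
Reached: C7 and C2 — 2 of the 3.

2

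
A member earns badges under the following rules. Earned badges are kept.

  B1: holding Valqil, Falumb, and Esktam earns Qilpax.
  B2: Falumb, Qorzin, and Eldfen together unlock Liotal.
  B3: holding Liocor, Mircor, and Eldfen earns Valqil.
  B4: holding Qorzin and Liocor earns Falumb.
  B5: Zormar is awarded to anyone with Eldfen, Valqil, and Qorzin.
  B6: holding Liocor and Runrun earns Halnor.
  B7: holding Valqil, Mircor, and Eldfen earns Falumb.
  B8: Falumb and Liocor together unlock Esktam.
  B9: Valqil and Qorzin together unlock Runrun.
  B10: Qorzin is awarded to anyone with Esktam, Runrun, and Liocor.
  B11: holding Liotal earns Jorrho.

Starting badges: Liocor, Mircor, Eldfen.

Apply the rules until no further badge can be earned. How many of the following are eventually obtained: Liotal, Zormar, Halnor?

0

Liotal would need Falumb, Qorzin, and Eldfen (B2), but Qorzin is never earned.
Zormar would need Eldfen, Valqil, and Qorzin (B5), but Qorzin is never earned.
Halnor would need Liocor and Runrun (B6), but Runrun is never earned.
None of the 3 are reached.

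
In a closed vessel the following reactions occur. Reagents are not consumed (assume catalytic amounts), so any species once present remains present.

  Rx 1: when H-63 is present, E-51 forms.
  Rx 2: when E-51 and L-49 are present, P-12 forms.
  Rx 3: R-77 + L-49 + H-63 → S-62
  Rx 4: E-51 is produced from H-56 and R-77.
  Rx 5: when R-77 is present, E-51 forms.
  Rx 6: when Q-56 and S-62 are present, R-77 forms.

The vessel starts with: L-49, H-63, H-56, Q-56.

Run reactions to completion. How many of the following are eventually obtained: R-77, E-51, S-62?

H-63 present → E-51 forms (Rx 1).
R-77 would need Q-56 and S-62 (Rx 6), but S-62 never forms.
E-51: reached.
S-62 would need R-77, L-49, and H-63 (Rx 3), but R-77 never forms.
Reached: E-51 — 1 of the 3.

1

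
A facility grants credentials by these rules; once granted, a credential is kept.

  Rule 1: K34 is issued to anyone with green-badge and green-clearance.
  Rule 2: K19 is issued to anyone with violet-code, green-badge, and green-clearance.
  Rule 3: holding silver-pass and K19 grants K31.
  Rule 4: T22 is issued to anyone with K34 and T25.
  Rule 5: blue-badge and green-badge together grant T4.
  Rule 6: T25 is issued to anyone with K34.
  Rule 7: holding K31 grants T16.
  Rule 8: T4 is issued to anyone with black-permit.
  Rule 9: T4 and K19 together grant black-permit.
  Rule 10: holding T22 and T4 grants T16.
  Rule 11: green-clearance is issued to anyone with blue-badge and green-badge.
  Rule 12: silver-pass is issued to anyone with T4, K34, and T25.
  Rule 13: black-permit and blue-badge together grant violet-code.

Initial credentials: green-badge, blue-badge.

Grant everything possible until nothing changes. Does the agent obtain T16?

Yes

Holding blue-badge and green-badge grants T4 (Rule 5).
Holding blue-badge and green-badge grants green-clearance (Rule 11).
Holding green-badge and green-clearance grants K34 (Rule 1).
Holding K34 grants T25 (Rule 6).
Holding K34 and T25 grants T22 (Rule 4).
Holding T22 and T4 grants T16 (Rule 10).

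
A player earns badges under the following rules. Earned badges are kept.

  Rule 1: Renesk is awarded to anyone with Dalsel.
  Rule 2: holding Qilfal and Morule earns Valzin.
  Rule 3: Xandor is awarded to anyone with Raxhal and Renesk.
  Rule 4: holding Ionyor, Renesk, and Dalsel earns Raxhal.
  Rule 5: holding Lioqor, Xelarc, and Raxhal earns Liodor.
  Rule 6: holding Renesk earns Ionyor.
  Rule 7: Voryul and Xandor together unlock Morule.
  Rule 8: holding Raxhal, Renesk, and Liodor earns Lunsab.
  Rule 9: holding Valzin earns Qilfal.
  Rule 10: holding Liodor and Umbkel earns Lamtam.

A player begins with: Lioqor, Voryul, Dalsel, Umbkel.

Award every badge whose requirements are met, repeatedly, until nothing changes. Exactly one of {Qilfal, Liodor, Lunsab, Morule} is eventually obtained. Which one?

With Dalsel, Renesk is earned (Rule 1).
With Renesk, Ionyor is earned (Rule 6).
With Ionyor, Renesk, and Dalsel, Raxhal is earned (Rule 4).
With Raxhal and Renesk, Xandor is earned (Rule 3).
With Voryul and Xandor, Morule is earned (Rule 7).
Qilfal would need Valzin (Rule 9), but Valzin is never earned. Lunsab would need Raxhal, Renesk, and Liodor (Rule 8), but Liodor is never earned. Liodor would need Lioqor, Xelarc, and Raxhal (Rule 5), but Xelarc is never earned.

Morule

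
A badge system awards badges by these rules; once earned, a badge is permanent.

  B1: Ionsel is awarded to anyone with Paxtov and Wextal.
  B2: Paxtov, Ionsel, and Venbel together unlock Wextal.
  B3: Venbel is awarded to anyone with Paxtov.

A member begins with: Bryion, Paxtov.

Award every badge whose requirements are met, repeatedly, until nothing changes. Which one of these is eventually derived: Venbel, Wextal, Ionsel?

Venbel

With Paxtov, Venbel is earned (B3).
Ionsel would need Paxtov and Wextal (B1), but Wextal is never earned. Wextal would need Paxtov, Ionsel, and Venbel (B2), but Ionsel is never earned.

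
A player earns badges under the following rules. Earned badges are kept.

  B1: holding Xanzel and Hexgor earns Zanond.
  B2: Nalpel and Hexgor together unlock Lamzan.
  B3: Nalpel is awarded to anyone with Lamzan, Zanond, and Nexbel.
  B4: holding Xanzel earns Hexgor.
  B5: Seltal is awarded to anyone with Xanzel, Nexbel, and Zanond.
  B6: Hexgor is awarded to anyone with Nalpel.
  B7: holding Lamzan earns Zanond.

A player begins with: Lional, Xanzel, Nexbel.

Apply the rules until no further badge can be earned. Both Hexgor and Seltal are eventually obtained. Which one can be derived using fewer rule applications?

Hexgor

Hexgor: With Xanzel, Hexgor is earned (B4). [1 rule application]
Seltal: With Xanzel, Hexgor is earned (B4). With Xanzel and Hexgor, Zanond is earned (B1). With Xanzel, Nexbel, and Zanond, Seltal is earned (B5). [3 rule applications]
Hexgor needs fewer.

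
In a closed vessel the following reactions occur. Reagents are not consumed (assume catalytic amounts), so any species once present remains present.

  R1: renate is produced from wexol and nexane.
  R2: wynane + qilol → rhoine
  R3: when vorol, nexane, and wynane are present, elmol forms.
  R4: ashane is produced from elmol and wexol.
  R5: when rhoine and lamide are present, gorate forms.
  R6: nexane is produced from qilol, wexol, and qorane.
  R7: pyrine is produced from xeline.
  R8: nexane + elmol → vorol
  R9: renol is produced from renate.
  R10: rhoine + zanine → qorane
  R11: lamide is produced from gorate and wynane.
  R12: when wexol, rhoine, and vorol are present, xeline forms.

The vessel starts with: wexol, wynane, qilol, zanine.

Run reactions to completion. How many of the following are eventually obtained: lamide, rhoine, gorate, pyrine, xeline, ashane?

wynane and qilol present → rhoine forms (R2).
lamide would need gorate and wynane (R11), but gorate never forms.
rhoine: reached.
gorate would need rhoine and lamide (R5), but lamide never forms.
pyrine would need xeline (R7), but xeline never forms.
xeline would need wexol, rhoine, and vorol (R12), but vorol never forms.
ashane would need elmol and wexol (R4), but elmol never forms.
Reached: rhoine — 1 of the 6.

1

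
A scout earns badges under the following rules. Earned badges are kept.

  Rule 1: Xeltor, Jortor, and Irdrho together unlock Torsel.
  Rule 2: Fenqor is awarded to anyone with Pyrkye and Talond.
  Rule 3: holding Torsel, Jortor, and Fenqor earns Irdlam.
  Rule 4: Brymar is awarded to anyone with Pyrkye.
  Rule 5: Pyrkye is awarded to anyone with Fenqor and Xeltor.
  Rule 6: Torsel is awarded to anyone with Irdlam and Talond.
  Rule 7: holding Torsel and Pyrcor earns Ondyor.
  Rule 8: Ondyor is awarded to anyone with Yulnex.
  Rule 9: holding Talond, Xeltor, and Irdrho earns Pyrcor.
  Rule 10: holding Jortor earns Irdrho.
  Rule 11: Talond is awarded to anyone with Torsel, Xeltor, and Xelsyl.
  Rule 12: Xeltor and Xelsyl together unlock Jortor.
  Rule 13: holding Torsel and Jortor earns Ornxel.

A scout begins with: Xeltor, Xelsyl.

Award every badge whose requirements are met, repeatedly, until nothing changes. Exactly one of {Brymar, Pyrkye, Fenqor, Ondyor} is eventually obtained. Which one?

Ondyor

With Xeltor and Xelsyl, Jortor is earned (Rule 12).
With Jortor, Irdrho is earned (Rule 10).
With Xeltor, Jortor, and Irdrho, Torsel is earned (Rule 1).
With Torsel, Xeltor, and Xelsyl, Talond is earned (Rule 11).
With Talond, Xeltor, and Irdrho, Pyrcor is earned (Rule 9).
With Torsel and Pyrcor, Ondyor is earned (Rule 7).
Fenqor would need Pyrkye and Talond (Rule 2), but Pyrkye is never earned. Brymar would need Pyrkye (Rule 4), but Pyrkye is never earned. Pyrkye would need Fenqor and Xeltor (Rule 5), but Fenqor is never earned.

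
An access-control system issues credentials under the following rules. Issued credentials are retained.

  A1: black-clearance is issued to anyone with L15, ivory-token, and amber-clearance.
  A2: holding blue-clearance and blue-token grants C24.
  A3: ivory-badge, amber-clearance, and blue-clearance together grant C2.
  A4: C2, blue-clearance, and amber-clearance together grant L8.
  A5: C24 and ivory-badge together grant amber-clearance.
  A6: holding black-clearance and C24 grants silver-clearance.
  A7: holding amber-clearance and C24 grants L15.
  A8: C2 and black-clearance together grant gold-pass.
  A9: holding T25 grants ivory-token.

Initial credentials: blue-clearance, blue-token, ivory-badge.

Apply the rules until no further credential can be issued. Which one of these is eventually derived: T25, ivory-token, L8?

L8

Holding blue-clearance and blue-token grants C24 (A2).
Holding C24 and ivory-badge grants amber-clearance (A5).
Holding ivory-badge, amber-clearance, and blue-clearance grants C2 (A3).
Holding C2, blue-clearance, and amber-clearance grants L8 (A4).
No rule produces T25, and it is not given. ivory-token would need T25 (A9), but T25 is never granted.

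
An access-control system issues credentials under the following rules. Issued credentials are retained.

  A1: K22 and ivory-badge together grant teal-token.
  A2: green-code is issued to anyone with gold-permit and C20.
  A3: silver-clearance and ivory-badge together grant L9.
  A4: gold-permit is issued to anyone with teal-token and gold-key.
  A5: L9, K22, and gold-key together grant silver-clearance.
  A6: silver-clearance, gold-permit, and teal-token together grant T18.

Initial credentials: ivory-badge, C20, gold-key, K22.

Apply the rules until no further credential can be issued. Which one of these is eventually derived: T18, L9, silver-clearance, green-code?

green-code

Holding K22 and ivory-badge grants teal-token (A1).
Holding teal-token and gold-key grants gold-permit (A4).
Holding gold-permit and C20 grants green-code (A2).
L9 would need silver-clearance and ivory-badge (A3), but silver-clearance is never granted. T18 would need silver-clearance, gold-permit, and teal-token (A6), but silver-clearance is never granted. silver-clearance would need L9, K22, and gold-key (A5), but L9 is never granted.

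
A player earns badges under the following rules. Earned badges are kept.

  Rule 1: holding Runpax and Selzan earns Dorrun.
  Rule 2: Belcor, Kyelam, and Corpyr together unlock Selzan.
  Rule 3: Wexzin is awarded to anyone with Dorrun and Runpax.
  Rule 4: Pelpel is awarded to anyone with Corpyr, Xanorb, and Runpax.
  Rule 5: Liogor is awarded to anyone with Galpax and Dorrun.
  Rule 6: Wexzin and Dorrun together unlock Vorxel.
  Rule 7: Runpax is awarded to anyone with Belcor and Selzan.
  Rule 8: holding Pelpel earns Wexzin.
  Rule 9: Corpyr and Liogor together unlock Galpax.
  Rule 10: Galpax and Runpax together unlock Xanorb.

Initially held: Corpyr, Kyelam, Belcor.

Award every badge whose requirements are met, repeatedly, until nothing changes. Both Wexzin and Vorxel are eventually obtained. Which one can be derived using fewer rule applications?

Wexzin: With Belcor, Kyelam, and Corpyr, Selzan is earned (Rule 2). With Belcor and Selzan, Runpax is earned (Rule 7). With Runpax and Selzan, Dorrun is earned (Rule 1). With Dorrun and Runpax, Wexzin is earned (Rule 3). [4 rule applications]
Vorxel: With Belcor, Kyelam, and Corpyr, Selzan is earned (Rule 2). With Belcor and Selzan, Runpax is earned (Rule 7). With Runpax and Selzan, Dorrun is earned (Rule 1). With Dorrun and Runpax, Wexzin is earned (Rule 3). With Wexzin and Dorrun, Vorxel is earned (Rule 6). [5 rule applications]
Wexzin needs fewer.

Wexzin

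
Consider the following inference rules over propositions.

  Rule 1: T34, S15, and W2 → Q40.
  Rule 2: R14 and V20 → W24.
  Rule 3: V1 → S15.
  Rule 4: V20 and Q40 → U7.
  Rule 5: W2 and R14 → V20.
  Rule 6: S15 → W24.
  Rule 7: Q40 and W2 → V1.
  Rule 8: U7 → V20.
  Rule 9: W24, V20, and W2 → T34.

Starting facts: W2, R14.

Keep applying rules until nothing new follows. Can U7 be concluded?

No

U7 would need V20 and Q40 (Rule 4), but Q40 is never established.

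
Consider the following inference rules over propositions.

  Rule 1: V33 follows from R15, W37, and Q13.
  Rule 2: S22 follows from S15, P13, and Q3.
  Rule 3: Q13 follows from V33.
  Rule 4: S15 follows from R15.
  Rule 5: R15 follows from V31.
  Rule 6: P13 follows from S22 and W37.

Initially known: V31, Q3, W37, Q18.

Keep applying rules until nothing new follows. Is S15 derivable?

Yes

V31 holds, so R15 follows (Rule 5).
R15 holds, so S15 follows (Rule 4).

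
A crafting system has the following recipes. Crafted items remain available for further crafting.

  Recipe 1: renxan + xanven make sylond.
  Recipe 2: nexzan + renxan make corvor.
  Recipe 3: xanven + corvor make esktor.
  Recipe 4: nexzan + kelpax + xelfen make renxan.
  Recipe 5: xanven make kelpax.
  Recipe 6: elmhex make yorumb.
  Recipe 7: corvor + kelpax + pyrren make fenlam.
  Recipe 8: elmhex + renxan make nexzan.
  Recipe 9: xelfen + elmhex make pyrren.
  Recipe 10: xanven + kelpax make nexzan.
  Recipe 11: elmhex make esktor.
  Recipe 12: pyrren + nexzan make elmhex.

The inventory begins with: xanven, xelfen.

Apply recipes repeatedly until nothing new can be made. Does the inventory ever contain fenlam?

No

fenlam would need corvor, kelpax, and pyrren (Recipe 7), but pyrren is never obtained.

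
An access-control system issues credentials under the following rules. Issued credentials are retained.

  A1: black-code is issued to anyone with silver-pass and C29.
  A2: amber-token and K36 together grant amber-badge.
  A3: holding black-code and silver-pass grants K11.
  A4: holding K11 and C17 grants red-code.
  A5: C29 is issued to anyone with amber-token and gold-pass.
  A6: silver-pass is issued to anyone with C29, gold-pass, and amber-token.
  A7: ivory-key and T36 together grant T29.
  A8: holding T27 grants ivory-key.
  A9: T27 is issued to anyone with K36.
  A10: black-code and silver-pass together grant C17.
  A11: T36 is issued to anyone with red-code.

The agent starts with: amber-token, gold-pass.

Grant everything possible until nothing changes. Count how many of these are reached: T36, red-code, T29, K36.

Holding amber-token and gold-pass grants C29 (A5).
Holding C29, gold-pass, and amber-token grants silver-pass (A6).
Holding silver-pass and C29 grants black-code (A1).
Holding black-code and silver-pass grants K11 (A3).
Holding black-code and silver-pass grants C17 (A10).
Holding K11 and C17 grants red-code (A4).
Holding red-code grants T36 (A11).
T36: reached.
red-code: reached.
T29 would need ivory-key and T36 (A7), but ivory-key is never granted.
No rule produces K36, and it is not given.
Reached: T36 and red-code — 2 of the 4.

2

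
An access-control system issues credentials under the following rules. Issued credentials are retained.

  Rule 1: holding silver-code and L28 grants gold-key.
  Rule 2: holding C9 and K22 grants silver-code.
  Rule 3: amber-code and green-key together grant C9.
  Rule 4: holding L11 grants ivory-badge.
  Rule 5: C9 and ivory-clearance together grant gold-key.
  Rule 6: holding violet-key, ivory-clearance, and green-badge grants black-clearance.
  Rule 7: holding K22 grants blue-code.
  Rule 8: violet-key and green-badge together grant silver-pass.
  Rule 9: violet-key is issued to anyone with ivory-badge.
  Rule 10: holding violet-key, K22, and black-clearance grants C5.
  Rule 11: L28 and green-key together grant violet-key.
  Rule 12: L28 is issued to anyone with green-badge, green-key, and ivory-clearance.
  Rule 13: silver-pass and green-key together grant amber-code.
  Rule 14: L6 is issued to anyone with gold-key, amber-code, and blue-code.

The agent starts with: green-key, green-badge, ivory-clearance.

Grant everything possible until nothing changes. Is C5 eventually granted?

No

C5 would need violet-key, K22, and black-clearance (Rule 10), but K22 is never granted.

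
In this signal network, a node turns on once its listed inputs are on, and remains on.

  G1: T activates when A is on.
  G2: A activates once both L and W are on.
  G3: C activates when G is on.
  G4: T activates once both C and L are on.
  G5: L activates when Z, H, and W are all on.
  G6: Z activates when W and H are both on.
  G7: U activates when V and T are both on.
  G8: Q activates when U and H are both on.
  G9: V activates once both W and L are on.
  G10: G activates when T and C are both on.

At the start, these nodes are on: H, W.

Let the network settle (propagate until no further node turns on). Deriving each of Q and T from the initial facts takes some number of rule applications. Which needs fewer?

T

T: G6: W and H on → Z on. Z, H, and W are on, so L activates (G5). G2: L and W on → A on. G1: A on → T on. [4 rule applications]
Q: W and H are on, so Z activates (G6). G5: Z, H, and W on → L on. L and W are on, so A activates (G2). W and L are on, so V activates (G9). A is on, so T activates (G1). V and T are on, so U activates (G7). G8: U and H on → Q on. [7 rule applications]
T needs fewer.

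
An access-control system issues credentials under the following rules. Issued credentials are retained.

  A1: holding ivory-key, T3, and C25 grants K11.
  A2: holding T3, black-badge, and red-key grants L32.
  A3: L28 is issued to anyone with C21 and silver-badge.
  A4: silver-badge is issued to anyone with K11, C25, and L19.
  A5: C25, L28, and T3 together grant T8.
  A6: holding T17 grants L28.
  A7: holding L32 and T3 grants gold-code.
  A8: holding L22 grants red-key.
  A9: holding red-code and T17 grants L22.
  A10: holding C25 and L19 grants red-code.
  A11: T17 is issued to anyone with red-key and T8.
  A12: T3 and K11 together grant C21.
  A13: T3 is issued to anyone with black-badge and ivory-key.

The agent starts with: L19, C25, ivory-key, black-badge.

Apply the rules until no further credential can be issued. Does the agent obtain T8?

Yes

Holding black-badge and ivory-key grants T3 (A13).
Holding ivory-key, T3, and C25 grants K11 (A1).
Holding T3 and K11 grants C21 (A12).
Holding K11, C25, and L19 grants silver-badge (A4).
Holding C21 and silver-badge grants L28 (A3).
Holding C25, L28, and T3 grants T8 (A5).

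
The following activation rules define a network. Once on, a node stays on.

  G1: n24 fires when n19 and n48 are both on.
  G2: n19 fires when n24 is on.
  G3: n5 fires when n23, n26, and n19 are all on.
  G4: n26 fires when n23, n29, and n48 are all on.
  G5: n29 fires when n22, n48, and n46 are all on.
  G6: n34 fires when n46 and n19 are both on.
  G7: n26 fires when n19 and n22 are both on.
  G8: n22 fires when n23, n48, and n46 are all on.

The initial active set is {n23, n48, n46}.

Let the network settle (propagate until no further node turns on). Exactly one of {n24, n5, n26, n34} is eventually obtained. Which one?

n26

n23, n48, and n46 are on, so n22 fires (G8).
n22, n48, and n46 are on, so n29 fires (G5).
n23, n29, and n48 are on, so n26 fires (G4).
n24 would need n19 and n48 (G1), but n19 never turns on. n5 would need n23, n26, and n19 (G3), but n19 never turns on. n34 would need n46 and n19 (G6), but n19 never turns on.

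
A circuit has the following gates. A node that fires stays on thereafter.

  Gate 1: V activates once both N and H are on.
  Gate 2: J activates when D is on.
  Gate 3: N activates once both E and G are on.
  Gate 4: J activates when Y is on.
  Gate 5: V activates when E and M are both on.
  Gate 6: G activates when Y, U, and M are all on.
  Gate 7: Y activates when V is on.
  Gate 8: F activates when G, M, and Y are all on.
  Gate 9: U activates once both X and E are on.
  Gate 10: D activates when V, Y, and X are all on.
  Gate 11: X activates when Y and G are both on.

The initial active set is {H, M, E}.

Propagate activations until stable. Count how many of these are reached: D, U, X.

D would need V, Y, and X (Gate 10), but X never turns on.
U would need X and E (Gate 9), but X never turns on.
X would need Y and G (Gate 11), but G never turns on.
None of the 3 are reached.

0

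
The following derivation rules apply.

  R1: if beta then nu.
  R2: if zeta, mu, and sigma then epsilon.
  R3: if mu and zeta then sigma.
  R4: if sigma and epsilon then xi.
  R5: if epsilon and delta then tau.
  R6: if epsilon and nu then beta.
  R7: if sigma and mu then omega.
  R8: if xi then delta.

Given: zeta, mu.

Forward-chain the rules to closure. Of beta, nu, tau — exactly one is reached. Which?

mu and zeta hold, so sigma follows (R3).
zeta, mu, and sigma hold, so epsilon follows (R2).
From sigma and epsilon, R4 gives xi.
From xi, R8 gives delta.
epsilon and delta hold, so tau follows (R5).
nu would need beta (R1), but beta is never established. beta would need epsilon and nu (R6), but nu is never established.

tau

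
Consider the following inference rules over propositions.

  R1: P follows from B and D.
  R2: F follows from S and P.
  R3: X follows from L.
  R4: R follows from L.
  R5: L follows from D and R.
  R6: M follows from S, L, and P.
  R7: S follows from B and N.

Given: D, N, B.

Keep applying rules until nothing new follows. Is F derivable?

Yes

From B and N, R7 gives S.
B and D hold, so P follows (R1).
From S and P, R2 gives F.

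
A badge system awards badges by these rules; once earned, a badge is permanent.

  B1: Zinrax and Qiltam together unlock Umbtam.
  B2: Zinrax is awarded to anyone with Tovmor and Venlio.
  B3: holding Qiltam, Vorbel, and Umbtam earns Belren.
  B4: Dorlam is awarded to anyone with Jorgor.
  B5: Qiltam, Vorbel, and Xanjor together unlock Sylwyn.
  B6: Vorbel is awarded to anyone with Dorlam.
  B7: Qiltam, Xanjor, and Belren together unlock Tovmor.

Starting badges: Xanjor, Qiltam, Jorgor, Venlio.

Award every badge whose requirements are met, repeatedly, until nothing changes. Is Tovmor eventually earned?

No

Tovmor would need Qiltam, Xanjor, and Belren (B7), but Belren is never earned.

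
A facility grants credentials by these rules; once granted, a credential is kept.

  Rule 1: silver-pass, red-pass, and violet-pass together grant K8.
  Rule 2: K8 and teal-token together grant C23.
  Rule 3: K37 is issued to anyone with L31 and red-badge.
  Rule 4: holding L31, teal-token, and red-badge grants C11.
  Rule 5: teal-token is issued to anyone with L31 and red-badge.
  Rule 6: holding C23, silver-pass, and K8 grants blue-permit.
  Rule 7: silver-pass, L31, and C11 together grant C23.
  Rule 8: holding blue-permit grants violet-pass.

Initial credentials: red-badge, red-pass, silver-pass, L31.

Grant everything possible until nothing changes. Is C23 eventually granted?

Holding L31 and red-badge grants teal-token (Rule 5).
Holding L31, teal-token, and red-badge grants C11 (Rule 4).
Holding silver-pass, L31, and C11 grants C23 (Rule 7).

Yes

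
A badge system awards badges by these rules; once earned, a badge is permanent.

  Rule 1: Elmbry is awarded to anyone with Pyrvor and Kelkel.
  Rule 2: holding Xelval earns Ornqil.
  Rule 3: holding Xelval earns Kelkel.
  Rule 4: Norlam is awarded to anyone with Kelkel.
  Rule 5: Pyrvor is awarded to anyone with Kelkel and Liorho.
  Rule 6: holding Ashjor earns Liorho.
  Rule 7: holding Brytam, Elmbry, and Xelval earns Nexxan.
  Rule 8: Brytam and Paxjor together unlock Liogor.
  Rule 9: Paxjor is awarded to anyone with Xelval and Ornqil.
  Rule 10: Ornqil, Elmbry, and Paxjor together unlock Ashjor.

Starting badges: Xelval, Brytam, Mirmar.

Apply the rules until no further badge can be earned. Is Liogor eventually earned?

Yes

With Xelval, Ornqil is earned (Rule 2).
With Xelval and Ornqil, Paxjor is earned (Rule 9).
With Brytam and Paxjor, Liogor is earned (Rule 8).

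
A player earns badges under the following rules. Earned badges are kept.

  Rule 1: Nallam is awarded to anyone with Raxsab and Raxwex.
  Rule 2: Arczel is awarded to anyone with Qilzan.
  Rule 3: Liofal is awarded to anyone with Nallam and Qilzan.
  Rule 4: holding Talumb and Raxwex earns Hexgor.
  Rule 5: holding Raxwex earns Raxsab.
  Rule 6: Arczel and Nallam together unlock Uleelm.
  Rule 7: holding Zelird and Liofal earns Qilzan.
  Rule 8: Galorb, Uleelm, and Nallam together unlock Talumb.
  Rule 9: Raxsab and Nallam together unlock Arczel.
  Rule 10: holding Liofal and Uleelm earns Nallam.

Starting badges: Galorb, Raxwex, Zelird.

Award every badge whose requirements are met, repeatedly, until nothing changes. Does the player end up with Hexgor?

Yes

With Raxwex, Raxsab is earned (Rule 5).
With Raxsab and Raxwex, Nallam is earned (Rule 1).
With Raxsab and Nallam, Arczel is earned (Rule 9).
With Arczel and Nallam, Uleelm is earned (Rule 6).
With Galorb, Uleelm, and Nallam, Talumb is earned (Rule 8).
With Talumb and Raxwex, Hexgor is earned (Rule 4).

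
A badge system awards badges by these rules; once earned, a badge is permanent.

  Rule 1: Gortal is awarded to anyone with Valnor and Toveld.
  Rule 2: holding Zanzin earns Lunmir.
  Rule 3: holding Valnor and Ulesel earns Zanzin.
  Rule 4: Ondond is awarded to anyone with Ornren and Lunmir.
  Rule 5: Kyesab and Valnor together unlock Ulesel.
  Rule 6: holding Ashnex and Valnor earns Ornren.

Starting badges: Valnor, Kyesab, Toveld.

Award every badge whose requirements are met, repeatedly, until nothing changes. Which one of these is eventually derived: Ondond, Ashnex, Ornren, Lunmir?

Lunmir

With Kyesab and Valnor, Ulesel is earned (Rule 5).
With Valnor and Ulesel, Zanzin is earned (Rule 3).
With Zanzin, Lunmir is earned (Rule 2).
No rule produces Ashnex, and it is not given. Ondond would need Ornren and Lunmir (Rule 4), but Ornren is never earned. Ornren would need Ashnex and Valnor (Rule 6), but Ashnex is never earned.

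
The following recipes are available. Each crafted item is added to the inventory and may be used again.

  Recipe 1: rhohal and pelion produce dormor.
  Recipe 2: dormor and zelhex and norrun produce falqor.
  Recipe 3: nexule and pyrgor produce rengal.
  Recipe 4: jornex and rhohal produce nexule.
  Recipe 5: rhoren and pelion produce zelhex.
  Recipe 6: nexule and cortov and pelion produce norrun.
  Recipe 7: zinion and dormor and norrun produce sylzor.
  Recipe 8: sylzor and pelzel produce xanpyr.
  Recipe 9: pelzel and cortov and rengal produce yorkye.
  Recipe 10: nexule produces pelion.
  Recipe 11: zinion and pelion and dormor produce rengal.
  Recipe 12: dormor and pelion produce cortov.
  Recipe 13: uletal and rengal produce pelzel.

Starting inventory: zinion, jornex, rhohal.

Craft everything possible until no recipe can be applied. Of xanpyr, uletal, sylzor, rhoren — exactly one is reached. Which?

sylzor

Using Recipe 4, jornex and rhohal make nexule.
Using Recipe 10, nexule makes pelion.
rhohal and pelion → dormor (Recipe 1).
Using Recipe 12, dormor and pelion make cortov.
Using Recipe 6, nexule, cortov, and pelion make norrun.
Using Recipe 7, zinion, dormor, and norrun make sylzor.
xanpyr would need sylzor and pelzel (Recipe 8), but pelzel is never obtained. No rule produces rhoren, and it is not given. No rule produces uletal, and it is not given.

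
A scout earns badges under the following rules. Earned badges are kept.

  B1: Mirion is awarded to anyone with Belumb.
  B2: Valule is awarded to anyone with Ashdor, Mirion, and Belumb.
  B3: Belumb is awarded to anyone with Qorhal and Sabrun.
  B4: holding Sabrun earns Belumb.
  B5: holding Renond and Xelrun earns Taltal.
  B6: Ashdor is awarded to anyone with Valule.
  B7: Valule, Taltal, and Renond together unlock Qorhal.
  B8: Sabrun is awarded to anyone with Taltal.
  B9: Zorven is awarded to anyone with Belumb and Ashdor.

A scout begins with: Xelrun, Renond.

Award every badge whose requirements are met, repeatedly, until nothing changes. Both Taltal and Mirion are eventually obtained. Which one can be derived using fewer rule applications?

Taltal: With Renond and Xelrun, Taltal is earned (B5). [1 rule application]
Mirion: With Renond and Xelrun, Taltal is earned (B5). With Taltal, Sabrun is earned (B8). With Sabrun, Belumb is earned (B4). With Belumb, Mirion is earned (B1). [4 rule applications]
Taltal needs fewer.

Taltal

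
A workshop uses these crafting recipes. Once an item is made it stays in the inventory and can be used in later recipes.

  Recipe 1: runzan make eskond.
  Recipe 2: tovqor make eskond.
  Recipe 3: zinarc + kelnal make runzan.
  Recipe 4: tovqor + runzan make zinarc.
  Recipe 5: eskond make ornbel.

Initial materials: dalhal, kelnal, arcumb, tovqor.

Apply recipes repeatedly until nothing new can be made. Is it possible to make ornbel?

Yes

Using Recipe 2, tovqor makes eskond.
Using Recipe 5, eskond makes ornbel.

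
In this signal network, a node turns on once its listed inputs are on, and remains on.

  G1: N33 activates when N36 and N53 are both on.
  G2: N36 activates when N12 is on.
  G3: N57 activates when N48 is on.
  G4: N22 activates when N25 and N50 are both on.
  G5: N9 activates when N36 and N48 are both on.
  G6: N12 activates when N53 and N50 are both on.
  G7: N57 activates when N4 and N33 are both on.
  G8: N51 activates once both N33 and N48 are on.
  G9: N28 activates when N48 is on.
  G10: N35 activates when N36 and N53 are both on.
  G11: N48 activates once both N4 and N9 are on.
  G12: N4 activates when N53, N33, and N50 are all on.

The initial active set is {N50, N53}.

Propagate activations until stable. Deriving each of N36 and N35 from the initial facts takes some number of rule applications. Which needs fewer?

N36

N36: N53 and N50 are on, so N12 activates (G6). G2: N12 on → N36 on. [2 rule applications]
N35: N53 and N50 are on, so N12 activates (G6). N12 is on, so N36 activates (G2). G10: N36 and N53 on → N35 on. [3 rule applications]
N36 needs fewer.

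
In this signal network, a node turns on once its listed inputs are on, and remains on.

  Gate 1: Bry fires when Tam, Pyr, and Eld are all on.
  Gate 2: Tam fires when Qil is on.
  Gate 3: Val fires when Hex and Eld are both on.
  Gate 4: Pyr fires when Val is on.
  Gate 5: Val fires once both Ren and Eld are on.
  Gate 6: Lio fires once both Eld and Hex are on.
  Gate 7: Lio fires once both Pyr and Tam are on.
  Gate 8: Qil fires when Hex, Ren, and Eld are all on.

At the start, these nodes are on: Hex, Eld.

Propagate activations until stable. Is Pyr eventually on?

Yes

Hex and Eld are on, so Val fires (Gate 3).
Gate 4: Val on → Pyr on.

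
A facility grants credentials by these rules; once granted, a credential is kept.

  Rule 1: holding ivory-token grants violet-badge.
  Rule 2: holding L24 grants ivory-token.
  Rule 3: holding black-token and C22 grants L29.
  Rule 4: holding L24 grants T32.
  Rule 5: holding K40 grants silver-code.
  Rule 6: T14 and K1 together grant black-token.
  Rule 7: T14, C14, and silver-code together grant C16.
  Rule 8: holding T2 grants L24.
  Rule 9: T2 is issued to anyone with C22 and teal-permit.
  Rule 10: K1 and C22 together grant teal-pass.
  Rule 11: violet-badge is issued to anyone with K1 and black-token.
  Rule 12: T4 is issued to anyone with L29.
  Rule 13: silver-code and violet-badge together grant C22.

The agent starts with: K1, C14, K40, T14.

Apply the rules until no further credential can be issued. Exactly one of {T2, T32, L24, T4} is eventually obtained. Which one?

T4

Holding T14 and K1 grants black-token (Rule 6).
Holding K40 grants silver-code (Rule 5).
Holding K1 and black-token grants violet-badge (Rule 11).
Holding silver-code and violet-badge grants C22 (Rule 13).
Holding black-token and C22 grants L29 (Rule 3).
Holding L29 grants T4 (Rule 12).
T32 would need L24 (Rule 4), but L24 is never granted. T2 would need C22 and teal-permit (Rule 9), but teal-permit is never granted. L24 would need T2 (Rule 8), but T2 is never granted.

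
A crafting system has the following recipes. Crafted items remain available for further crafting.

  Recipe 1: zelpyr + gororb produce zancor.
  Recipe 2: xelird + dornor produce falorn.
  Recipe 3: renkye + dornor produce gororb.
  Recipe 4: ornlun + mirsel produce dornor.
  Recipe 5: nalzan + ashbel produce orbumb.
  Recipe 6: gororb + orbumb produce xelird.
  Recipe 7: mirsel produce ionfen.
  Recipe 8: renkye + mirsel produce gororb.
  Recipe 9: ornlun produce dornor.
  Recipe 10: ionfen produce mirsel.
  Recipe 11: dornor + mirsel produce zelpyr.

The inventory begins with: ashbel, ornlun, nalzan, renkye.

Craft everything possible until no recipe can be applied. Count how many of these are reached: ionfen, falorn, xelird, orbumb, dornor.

ornlun → dornor (Recipe 9).
Using Recipe 5, nalzan and ashbel make orbumb.
Using Recipe 3, renkye and dornor make gororb.
gororb + orbumb → xelird (Recipe 6).
Using Recipe 2, xelird and dornor make falorn.
ionfen would need mirsel (Recipe 7), but mirsel is never obtained.
falorn: reached.
xelird: reached.
orbumb: reached.
dornor: reached.
Reached: falorn, xelird, orbumb, and dornor — 4 of the 5.

4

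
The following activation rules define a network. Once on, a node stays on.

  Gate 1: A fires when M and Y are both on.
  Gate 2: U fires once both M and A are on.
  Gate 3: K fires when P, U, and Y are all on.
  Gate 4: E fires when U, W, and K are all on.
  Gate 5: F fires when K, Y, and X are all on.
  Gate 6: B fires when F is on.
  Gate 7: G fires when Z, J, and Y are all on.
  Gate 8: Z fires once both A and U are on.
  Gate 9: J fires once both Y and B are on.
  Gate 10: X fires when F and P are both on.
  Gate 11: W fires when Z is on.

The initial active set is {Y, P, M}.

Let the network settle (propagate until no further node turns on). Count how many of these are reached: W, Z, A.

Gate 1: M and Y on → A on.
M and A are on, so U fires (Gate 2).
Gate 8: A and U on → Z on.
Z is on, so W fires (Gate 11).
W: reached.
Z: reached.
A: reached.
All 3 are reached.

3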